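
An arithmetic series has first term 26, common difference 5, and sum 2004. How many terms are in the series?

Using S = n/2 × [2a + (n-1)d]
2004 = n/2 × [2(26) + (n-1)(5)]
2004 = n/2 × [52 + 5n - 5]
4008 = n × [47 + 5n]
5n² + (47)n - 4008 = 0
Discriminant: Δ = (47)² - 4(5)(-4008) = 2209 + 80160 = 82369
√Δ = 287
n = [-(47) + √Δ] / (2·5) = (-47 + 287) / 10 = 240 / 10 = 24
(The negative root is discarded since n must be a positive integer.)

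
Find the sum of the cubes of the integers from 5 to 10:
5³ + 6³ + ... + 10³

Use ∑_{k=1}^{n} k³ = [n(n+1)/2]², then subtract the first 4 terms.
∑_{k=1}^{10} k³ = [10×11/2]² = 55² = 3025
∑_{k=1}^{4} k³ = [4×5/2]² = 10² = 100
∑_{k=5}^{10} k³ = 3025 - 100 = 2925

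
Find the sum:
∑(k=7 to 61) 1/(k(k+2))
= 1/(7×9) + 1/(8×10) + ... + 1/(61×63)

Partial fractions: 1/(k(k+2)) = (1/2)[1/k - 1/(k+2)]
Telescoping leaves the first two and last two terms:
= (1/2)[1/7 + 1/8 - 1/62 - 1/63]
= 3685/31248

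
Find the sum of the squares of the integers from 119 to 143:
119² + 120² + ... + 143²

Use ∑_{k=1}^{n} k² = n(n+1)(2n+1)/6, then subtract the first 118 terms.
∑_{k=1}^{143} k² = 143×144×287/6 = 984984
∑_{k=1}^{118} k² = 118×119×237/6 = 554659
∑_{k=119}^{143} k² = 984984 - 554659 = 430325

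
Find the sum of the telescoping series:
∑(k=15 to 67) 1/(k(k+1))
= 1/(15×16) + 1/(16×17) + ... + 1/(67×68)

Partial fractions: 1/(k(k+1)) = 1/k - 1/(k+1)
The series telescopes:
= (1/15 - 1/16) + (1/16 - 1/17) + ... + (1/67 - 1/68)
= 1/15 - 1/68
= 53/1020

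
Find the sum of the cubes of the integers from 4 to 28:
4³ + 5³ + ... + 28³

Use ∑_{k=1}^{n} k³ = [n(n+1)/2]², then subtract the first 3 terms.
∑_{k=1}^{28} k³ = [28×29/2]² = 406² = 164836
∑_{k=1}^{3} k³ = [3×4/2]² = 6² = 36
∑_{k=4}^{28} k³ = 164836 - 36 = 164800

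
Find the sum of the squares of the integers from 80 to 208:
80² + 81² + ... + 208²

Use ∑_{k=1}^{n} k² = n(n+1)(2n+1)/6, then subtract the first 79 terms.
∑_{k=1}^{208} k² = 208×209×417/6 = 3021304
∑_{k=1}^{79} k² = 79×80×159/6 = 167480
∑_{k=80}^{208} k² = 3021304 - 167480 = 2853824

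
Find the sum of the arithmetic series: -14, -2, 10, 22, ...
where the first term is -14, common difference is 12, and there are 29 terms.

Sₙ = n/2 × (first + last)
Last term = a + (n-1)d = -14 + (29-1)×12 = 322
S_29 = 29/2 × (-14 + 322)
S_29 = 29/2 × 308 = 4466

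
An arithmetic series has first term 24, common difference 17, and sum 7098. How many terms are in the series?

Using S = n/2 × [2a + (n-1)d]
7098 = n/2 × [2(24) + (n-1)(17)]
7098 = n/2 × [48 + 17n - 17]
14196 = n × [31 + 17n]
17n² + (31)n - 14196 = 0
Discriminant: Δ = (31)² - 4(17)(-14196) = 961 + 965328 = 966289
√Δ = 983
n = [-(31) + √Δ] / (2·17) = (-31 + 983) / 34 = 952 / 34 = 28
(The negative root is discarded since n must be a positive integer.)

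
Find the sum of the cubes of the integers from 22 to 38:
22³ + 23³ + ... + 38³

Use ∑_{k=1}^{n} k³ = [n(n+1)/2]², then subtract the first 21 terms.
∑_{k=1}^{38} k³ = [38×39/2]² = 741² = 549081
∑_{k=1}^{21} k³ = [21×22/2]² = 231² = 53361
∑_{k=22}^{38} k³ = 549081 - 53361 = 495720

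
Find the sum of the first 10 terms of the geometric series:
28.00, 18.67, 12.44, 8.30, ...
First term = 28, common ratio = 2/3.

Sₙ = a(1 - rⁿ) / (1 - r)
S_10 = 28(1 - (2/3)^10) / (1 - (2/3))
S_10 = 28(1 - (1024/59049)) / (1/3)
S_10 = 1624700/19683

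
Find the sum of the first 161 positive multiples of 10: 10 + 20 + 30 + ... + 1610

Factor out 10: = 10(1 + 2 + ... + 161) = 10 × n(n+1)/2
= 10 × 161×162/2
= 10 × 13041
= 130410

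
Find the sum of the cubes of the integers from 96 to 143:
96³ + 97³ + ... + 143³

Use ∑_{k=1}^{n} k³ = [n(n+1)/2]², then subtract the first 95 terms.
∑_{k=1}^{143} k³ = [143×144/2]² = 10296² = 106007616
∑_{k=1}^{95} k³ = [95×96/2]² = 4560² = 20793600
∑_{k=96}^{143} k³ = 106007616 - 20793600 = 85214016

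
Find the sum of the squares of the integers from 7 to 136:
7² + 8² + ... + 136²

Use ∑_{k=1}^{n} k² = n(n+1)(2n+1)/6, then subtract the first 6 terms.
∑_{k=1}^{136} k² = 136×137×273/6 = 847756
∑_{k=1}^{6} k² = 6×7×13/6 = 91
∑_{k=7}^{136} k² = 847756 - 91 = 847665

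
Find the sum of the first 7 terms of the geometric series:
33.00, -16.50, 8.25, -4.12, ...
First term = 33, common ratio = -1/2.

Sₙ = a(1 - rⁿ) / (1 - r)
S_7 = 33(1 - (-1/2)^7) / (1 - (-1/2))
S_7 = 33(1 - (-1/128)) / (3/2)
S_7 = 1419/64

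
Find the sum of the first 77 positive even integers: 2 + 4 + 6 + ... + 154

Sum of first n even numbers = n(n+1)
= 77×78
= 6006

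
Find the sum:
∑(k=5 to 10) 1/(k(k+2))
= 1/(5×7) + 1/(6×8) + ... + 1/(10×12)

Partial fractions: 1/(k(k+2)) = (1/2)[1/k - 1/(k+2)]
Telescoping leaves the first two and last two terms:
= (1/2)[1/5 + 1/6 - 1/11 - 1/12]
= 127/1320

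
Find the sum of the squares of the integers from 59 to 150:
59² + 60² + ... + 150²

Use ∑_{k=1}^{n} k² = n(n+1)(2n+1)/6, then subtract the first 58 terms.
∑_{k=1}^{150} k² = 150×151×301/6 = 1136275
∑_{k=1}^{58} k² = 58×59×117/6 = 66729
∑_{k=59}^{150} k² = 1136275 - 66729 = 1069546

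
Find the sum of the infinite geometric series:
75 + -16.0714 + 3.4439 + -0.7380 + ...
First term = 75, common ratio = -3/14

For |r| < 1, S = a / (1 - r)
S = 75 / (1 - (-3/14))
S = 75 / (17/14)
S = 1050/17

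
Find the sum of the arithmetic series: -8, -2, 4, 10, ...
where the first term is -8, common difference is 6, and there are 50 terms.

Sₙ = n/2 × (first + last)
Last term = a + (n-1)d = -8 + (50-1)×6 = 286
S_50 = 50/2 × (-8 + 286)
S_50 = 50/2 × 278 = 6950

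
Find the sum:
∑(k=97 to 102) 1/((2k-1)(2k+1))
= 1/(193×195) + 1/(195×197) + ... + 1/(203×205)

Partial fractions: 1/((2k-1)(2k+1)) = (1/2)[1/(2k-1) - 1/(2k+1)]
The series telescopes:
= (1/2)[1/193 - 1/205]
= 6/39565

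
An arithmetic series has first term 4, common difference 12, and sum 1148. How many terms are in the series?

Using S = n/2 × [2a + (n-1)d]
1148 = n/2 × [2(4) + (n-1)(12)]
1148 = n/2 × [8 + 12n - 12]
2296 = n × [-4 + 12n]
12n² + (-4)n - 2296 = 0
Discriminant: Δ = (-4)² - 4(12)(-2296) = 16 + 110208 = 110224
√Δ = 332
n = [-(-4) + √Δ] / (2·12) = (4 + 332) / 24 = 336 / 24 = 14
(The negative root is discarded since n must be a positive integer.)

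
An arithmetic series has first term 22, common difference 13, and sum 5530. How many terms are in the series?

Using S = n/2 × [2a + (n-1)d]
5530 = n/2 × [2(22) + (n-1)(13)]
5530 = n/2 × [44 + 13n - 13]
11060 = n × [31 + 13n]
13n² + (31)n - 11060 = 0
Discriminant: Δ = (31)² - 4(13)(-11060) = 961 + 575120 = 576081
√Δ = 759
n = [-(31) + √Δ] / (2·13) = (-31 + 759) / 26 = 728 / 26 = 28
(The negative root is discarded since n must be a positive integer.)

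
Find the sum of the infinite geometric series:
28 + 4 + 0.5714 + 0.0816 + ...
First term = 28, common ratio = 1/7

For |r| < 1, S = a / (1 - r)
S = 28 / (1 - (1/7))
S = 28 / (6/7)
S = 98/3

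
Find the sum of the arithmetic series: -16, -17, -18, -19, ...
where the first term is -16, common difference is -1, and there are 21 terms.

Sₙ = n/2 × (first + last)
Last term = a + (n-1)d = -16 + (21-1)×(-1) = -36
S_21 = 21/2 × (-16 + (-36))
S_21 = 21/2 × (-52) = -546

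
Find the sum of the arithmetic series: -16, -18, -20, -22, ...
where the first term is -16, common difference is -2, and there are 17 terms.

Sₙ = n/2 × (first + last)
Last term = a + (n-1)d = -16 + (17-1)×(-2) = -48
S_17 = 17/2 × (-16 + (-48))
S_17 = 17/2 × (-64) = -544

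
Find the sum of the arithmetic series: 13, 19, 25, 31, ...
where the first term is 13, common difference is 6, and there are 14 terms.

Sₙ = n/2 × (first + last)
Last term = a + (n-1)d = 13 + (14-1)×6 = 91
S_14 = 14/2 × (13 + 91)
S_14 = 14/2 × 104 = 728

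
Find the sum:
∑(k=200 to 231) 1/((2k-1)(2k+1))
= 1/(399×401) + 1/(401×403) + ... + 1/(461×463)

Partial fractions: 1/((2k-1)(2k+1)) = (1/2)[1/(2k-1) - 1/(2k+1)]
The series telescopes:
= (1/2)[1/399 - 1/463]
= 32/184737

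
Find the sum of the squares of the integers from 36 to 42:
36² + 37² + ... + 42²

Use ∑_{k=1}^{n} k² = n(n+1)(2n+1)/6, then subtract the first 35 terms.
∑_{k=1}^{42} k² = 42×43×85/6 = 25585
∑_{k=1}^{35} k² = 35×36×71/6 = 14910
∑_{k=36}^{42} k² = 25585 - 14910 = 10675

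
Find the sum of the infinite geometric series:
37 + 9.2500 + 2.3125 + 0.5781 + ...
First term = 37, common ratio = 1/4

For |r| < 1, S = a / (1 - r)
S = 37 / (1 - (1/4))
S = 37 / (3/4)
S = 148/3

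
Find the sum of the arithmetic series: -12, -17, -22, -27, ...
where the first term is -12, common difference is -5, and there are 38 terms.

Sₙ = n/2 × (first + last)
Last term = a + (n-1)d = -12 + (38-1)×(-5) = -197
S_38 = 38/2 × (-12 + (-197))
S_38 = 38/2 × (-209) = -3971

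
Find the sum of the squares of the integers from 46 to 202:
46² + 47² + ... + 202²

Use ∑_{k=1}^{n} k² = n(n+1)(2n+1)/6, then subtract the first 45 terms.
∑_{k=1}^{202} k² = 202×203×405/6 = 2767905
∑_{k=1}^{45} k² = 45×46×91/6 = 31395
∑_{k=46}^{202} k² = 2767905 - 31395 = 2736510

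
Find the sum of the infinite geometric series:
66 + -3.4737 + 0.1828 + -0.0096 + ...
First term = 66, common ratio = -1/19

For |r| < 1, S = a / (1 - r)
S = 66 / (1 - (-1/19))
S = 66 / (20/19)
S = 627/10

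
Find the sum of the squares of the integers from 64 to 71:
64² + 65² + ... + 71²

Use ∑_{k=1}^{n} k² = n(n+1)(2n+1)/6, then subtract the first 63 terms.
∑_{k=1}^{71} k² = 71×72×143/6 = 121836
∑_{k=1}^{63} k² = 63×64×127/6 = 85344
∑_{k=64}^{71} k² = 121836 - 85344 = 36492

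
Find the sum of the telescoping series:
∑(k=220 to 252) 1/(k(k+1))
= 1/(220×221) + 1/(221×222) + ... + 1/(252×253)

Partial fractions: 1/(k(k+1)) = 1/k - 1/(k+1)
The series telescopes:
= (1/220 - 1/221) + (1/221 - 1/222) + ... + (1/252 - 1/253)
= 1/220 - 1/253
= 3/5060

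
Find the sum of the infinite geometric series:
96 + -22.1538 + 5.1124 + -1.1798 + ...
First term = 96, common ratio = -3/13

For |r| < 1, S = a / (1 - r)
S = 96 / (1 - (-3/13))
S = 96 / (16/13)
S = 78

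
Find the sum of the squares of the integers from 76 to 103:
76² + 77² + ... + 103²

Use ∑_{k=1}^{n} k² = n(n+1)(2n+1)/6, then subtract the first 75 terms.
∑_{k=1}^{103} k² = 103×104×207/6 = 369564
∑_{k=1}^{75} k² = 75×76×151/6 = 143450
∑_{k=76}^{103} k² = 369564 - 143450 = 226114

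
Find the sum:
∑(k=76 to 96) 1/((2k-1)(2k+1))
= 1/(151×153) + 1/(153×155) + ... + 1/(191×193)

Partial fractions: 1/((2k-1)(2k+1)) = (1/2)[1/(2k-1) - 1/(2k+1)]
The series telescopes:
= (1/2)[1/151 - 1/193]
= 21/29143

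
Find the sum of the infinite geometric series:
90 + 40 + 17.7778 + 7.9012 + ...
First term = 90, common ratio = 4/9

For |r| < 1, S = a / (1 - r)
S = 90 / (1 - (4/9))
S = 90 / (5/9)
S = 162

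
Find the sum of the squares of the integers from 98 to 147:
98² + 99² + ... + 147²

Use ∑_{k=1}^{n} k² = n(n+1)(2n+1)/6, then subtract the first 97 terms.
∑_{k=1}^{147} k² = 147×148×295/6 = 1069670
∑_{k=1}^{97} k² = 97×98×195/6 = 308945
∑_{k=98}^{147} k² = 1069670 - 308945 = 760725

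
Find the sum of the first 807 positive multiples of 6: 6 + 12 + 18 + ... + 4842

Factor out 6: = 6(1 + 2 + ... + 807) = 6 × n(n+1)/2
= 6 × 807×808/2
= 6 × 326028
= 1956168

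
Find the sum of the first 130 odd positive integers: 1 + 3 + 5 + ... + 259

Sum of first n odd numbers = n²
= 130²
= 16900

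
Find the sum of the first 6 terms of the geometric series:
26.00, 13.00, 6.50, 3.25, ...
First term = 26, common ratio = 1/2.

Sₙ = a(1 - rⁿ) / (1 - r)
S_6 = 26(1 - (1/2)^6) / (1 - (1/2))
S_6 = 26(1 - (1/64)) / (1/2)
S_6 = 819/16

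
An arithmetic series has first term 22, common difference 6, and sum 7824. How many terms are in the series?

Using S = n/2 × [2a + (n-1)d]
7824 = n/2 × [2(22) + (n-1)(6)]
7824 = n/2 × [44 + 6n - 6]
15648 = n × [38 + 6n]
6n² + (38)n - 15648 = 0
Discriminant: Δ = (38)² - 4(6)(-15648) = 1444 + 375552 = 376996
√Δ = 614
n = [-(38) + √Δ] / (2·6) = (-38 + 614) / 12 = 576 / 12 = 48
(The negative root is discarded since n must be a positive integer.)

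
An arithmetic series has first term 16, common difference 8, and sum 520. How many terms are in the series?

Using S = n/2 × [2a + (n-1)d]
520 = n/2 × [2(16) + (n-1)(8)]
520 = n/2 × [32 + 8n - 8]
1040 = n × [24 + 8n]
8n² + (24)n - 1040 = 0
Discriminant: Δ = (24)² - 4(8)(-1040) = 576 + 33280 = 33856
√Δ = 184
n = [-(24) + √Δ] / (2·8) = (-24 + 184) / 16 = 160 / 16 = 10
(The negative root is discarded since n must be a positive integer.)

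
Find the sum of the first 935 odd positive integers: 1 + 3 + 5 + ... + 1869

Sum of first n odd numbers = n²
= 935²
= 874225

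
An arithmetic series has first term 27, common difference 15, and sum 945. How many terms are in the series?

Using S = n/2 × [2a + (n-1)d]
945 = n/2 × [2(27) + (n-1)(15)]
945 = n/2 × [54 + 15n - 15]
1890 = n × [39 + 15n]
15n² + (39)n - 1890 = 0
Discriminant: Δ = (39)² - 4(15)(-1890) = 1521 + 113400 = 114921
√Δ = 339
n = [-(39) + √Δ] / (2·15) = (-39 + 339) / 30 = 300 / 30 = 10
(The negative root is discarded since n must be a positive integer.)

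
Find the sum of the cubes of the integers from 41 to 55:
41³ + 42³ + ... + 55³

Use ∑_{k=1}^{n} k³ = [n(n+1)/2]², then subtract the first 40 terms.
∑_{k=1}^{55} k³ = [55×56/2]² = 1540² = 2371600
∑_{k=1}^{40} k³ = [40×41/2]² = 820² = 672400
∑_{k=41}^{55} k³ = 2371600 - 672400 = 1699200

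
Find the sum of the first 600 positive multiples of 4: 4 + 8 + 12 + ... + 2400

Factor out 4: = 4(1 + 2 + ... + 600) = 4 × n(n+1)/2
= 4 × 600×601/2
= 4 × 180300
= 721200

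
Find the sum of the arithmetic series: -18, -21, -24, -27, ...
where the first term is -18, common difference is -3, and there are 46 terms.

Sₙ = n/2 × (first + last)
Last term = a + (n-1)d = -18 + (46-1)×(-3) = -153
S_46 = 46/2 × (-18 + (-153))
S_46 = 46/2 × (-171) = -3933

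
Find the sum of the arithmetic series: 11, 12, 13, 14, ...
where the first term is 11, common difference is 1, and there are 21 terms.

Sₙ = n/2 × (first + last)
Last term = a + (n-1)d = 11 + (21-1)×1 = 31
S_21 = 21/2 × (11 + 31)
S_21 = 21/2 × 42 = 441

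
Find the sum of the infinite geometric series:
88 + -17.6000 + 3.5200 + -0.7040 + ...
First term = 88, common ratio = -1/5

For |r| < 1, S = a / (1 - r)
S = 88 / (1 - (-1/5))
S = 88 / (6/5)
S = 220/3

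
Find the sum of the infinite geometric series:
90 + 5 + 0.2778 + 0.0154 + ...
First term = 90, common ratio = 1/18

For |r| < 1, S = a / (1 - r)
S = 90 / (1 - (1/18))
S = 90 / (17/18)
S = 1620/17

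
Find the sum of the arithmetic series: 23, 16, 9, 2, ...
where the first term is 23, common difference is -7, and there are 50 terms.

Sₙ = n/2 × (first + last)
Last term = a + (n-1)d = 23 + (50-1)×(-7) = -320
S_50 = 50/2 × (23 + (-320))
S_50 = 50/2 × (-297) = -7425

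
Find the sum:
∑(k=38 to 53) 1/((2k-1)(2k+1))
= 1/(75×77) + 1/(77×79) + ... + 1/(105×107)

Partial fractions: 1/((2k-1)(2k+1)) = (1/2)[1/(2k-1) - 1/(2k+1)]
The series telescopes:
= (1/2)[1/75 - 1/107]
= 16/8025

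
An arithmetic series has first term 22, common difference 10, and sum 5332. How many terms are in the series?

Using S = n/2 × [2a + (n-1)d]
5332 = n/2 × [2(22) + (n-1)(10)]
5332 = n/2 × [44 + 10n - 10]
10664 = n × [34 + 10n]
10n² + (34)n - 10664 = 0
Discriminant: Δ = (34)² - 4(10)(-10664) = 1156 + 426560 = 427716
√Δ = 654
n = [-(34) + √Δ] / (2·10) = (-34 + 654) / 20 = 620 / 20 = 31
(The negative root is discarded since n must be a positive integer.)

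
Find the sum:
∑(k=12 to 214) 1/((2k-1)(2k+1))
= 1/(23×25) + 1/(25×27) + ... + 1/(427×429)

Partial fractions: 1/((2k-1)(2k+1)) = (1/2)[1/(2k-1) - 1/(2k+1)]
The series telescopes:
= (1/2)[1/23 - 1/429]
= 203/9867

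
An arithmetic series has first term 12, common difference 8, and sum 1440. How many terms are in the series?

Using S = n/2 × [2a + (n-1)d]
1440 = n/2 × [2(12) + (n-1)(8)]
1440 = n/2 × [24 + 8n - 8]
2880 = n × [16 + 8n]
8n² + (16)n - 2880 = 0
Discriminant: Δ = (16)² - 4(8)(-2880) = 256 + 92160 = 92416
√Δ = 304
n = [-(16) + √Δ] / (2·8) = (-16 + 304) / 16 = 288 / 16 = 18
(The negative root is discarded since n must be a positive integer.)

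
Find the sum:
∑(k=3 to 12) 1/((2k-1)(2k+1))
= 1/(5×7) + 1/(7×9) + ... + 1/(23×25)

Partial fractions: 1/((2k-1)(2k+1)) = (1/2)[1/(2k-1) - 1/(2k+1)]
The series telescopes:
= (1/2)[1/5 - 1/25]
= 2/25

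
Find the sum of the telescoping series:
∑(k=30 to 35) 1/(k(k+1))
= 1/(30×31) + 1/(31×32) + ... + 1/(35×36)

Partial fractions: 1/(k(k+1)) = 1/k - 1/(k+1)
The series telescopes:
= (1/30 - 1/31) + (1/31 - 1/32) + ... + (1/35 - 1/36)
= 1/30 - 1/36
= 1/180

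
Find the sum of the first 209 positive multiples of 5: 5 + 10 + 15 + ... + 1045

Factor out 5: = 5(1 + 2 + ... + 209) = 5 × n(n+1)/2
= 5 × 209×210/2
= 5 × 21945
= 109725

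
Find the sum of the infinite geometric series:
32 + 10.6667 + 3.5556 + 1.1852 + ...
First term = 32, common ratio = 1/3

For |r| < 1, S = a / (1 - r)
S = 32 / (1 - (1/3))
S = 32 / (2/3)
S = 48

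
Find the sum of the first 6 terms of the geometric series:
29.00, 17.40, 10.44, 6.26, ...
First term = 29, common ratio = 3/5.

Sₙ = a(1 - rⁿ) / (1 - r)
S_6 = 29(1 - (3/5)^6) / (1 - (3/5))
S_6 = 29(1 - (729/15625)) / (2/5)
S_6 = 215992/3125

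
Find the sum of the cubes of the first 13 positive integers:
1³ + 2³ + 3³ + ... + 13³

Formula: ∑k³ = [n(n+1)/2]²
= [13×14/2]²
= 91²
= 8281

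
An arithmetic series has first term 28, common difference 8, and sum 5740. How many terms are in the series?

Using S = n/2 × [2a + (n-1)d]
5740 = n/2 × [2(28) + (n-1)(8)]
5740 = n/2 × [56 + 8n - 8]
11480 = n × [48 + 8n]
8n² + (48)n - 11480 = 0
Discriminant: Δ = (48)² - 4(8)(-11480) = 2304 + 367360 = 369664
√Δ = 608
n = [-(48) + √Δ] / (2·8) = (-48 + 608) / 16 = 560 / 16 = 35
(The negative root is discarded since n must be a positive integer.)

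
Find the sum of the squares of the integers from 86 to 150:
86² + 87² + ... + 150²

Use ∑_{k=1}^{n} k² = n(n+1)(2n+1)/6, then subtract the first 85 terms.
∑_{k=1}^{150} k² = 150×151×301/6 = 1136275
∑_{k=1}^{85} k² = 85×86×171/6 = 208335
∑_{k=86}^{150} k² = 1136275 - 208335 = 927940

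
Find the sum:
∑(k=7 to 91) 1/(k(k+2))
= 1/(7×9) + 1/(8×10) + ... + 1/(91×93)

Partial fractions: 1/(k(k+2)) = (1/2)[1/k - 1/(k+2)]
Telescoping leaves the first two and last two terms:
= (1/2)[1/7 + 1/8 - 1/92 - 1/93]
= 29495/239568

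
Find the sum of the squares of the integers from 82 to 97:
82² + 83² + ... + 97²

Use ∑_{k=1}^{n} k² = n(n+1)(2n+1)/6, then subtract the first 81 terms.
∑_{k=1}^{97} k² = 97×98×195/6 = 308945
∑_{k=1}^{81} k² = 81×82×163/6 = 180441
∑_{k=82}^{97} k² = 308945 - 180441 = 128504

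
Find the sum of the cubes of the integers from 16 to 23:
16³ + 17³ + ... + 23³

Use ∑_{k=1}^{n} k³ = [n(n+1)/2]², then subtract the first 15 terms.
∑_{k=1}^{23} k³ = [23×24/2]² = 276² = 76176
∑_{k=1}^{15} k³ = [15×16/2]² = 120² = 14400
∑_{k=16}^{23} k³ = 76176 - 14400 = 61776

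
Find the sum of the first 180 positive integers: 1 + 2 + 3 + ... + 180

Formula: ∑k = n(n+1)/2
= 180×181/2
= 32580/2
= 16290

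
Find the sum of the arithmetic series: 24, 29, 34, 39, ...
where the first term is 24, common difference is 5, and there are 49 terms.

Sₙ = n/2 × (first + last)
Last term = a + (n-1)d = 24 + (49-1)×5 = 264
S_49 = 49/2 × (24 + 264)
S_49 = 49/2 × 288 = 7056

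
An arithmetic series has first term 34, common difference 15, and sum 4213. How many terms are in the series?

Using S = n/2 × [2a + (n-1)d]
4213 = n/2 × [2(34) + (n-1)(15)]
4213 = n/2 × [68 + 15n - 15]
8426 = n × [53 + 15n]
15n² + (53)n - 8426 = 0
Discriminant: Δ = (53)² - 4(15)(-8426) = 2809 + 505560 = 508369
√Δ = 713
n = [-(53) + √Δ] / (2·15) = (-53 + 713) / 30 = 660 / 30 = 22
(The negative root is discarded since n must be a positive integer.)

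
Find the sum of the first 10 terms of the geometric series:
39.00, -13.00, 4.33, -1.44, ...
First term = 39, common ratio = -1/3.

Sₙ = a(1 - rⁿ) / (1 - r)
S_10 = 39(1 - (-1/3)^10) / (1 - (-1/3))
S_10 = 39(1 - (1/59049)) / (4/3)
S_10 = 191906/6561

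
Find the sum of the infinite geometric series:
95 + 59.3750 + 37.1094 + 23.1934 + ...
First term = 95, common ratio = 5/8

For |r| < 1, S = a / (1 - r)
S = 95 / (1 - (5/8))
S = 95 / (3/8)
S = 760/3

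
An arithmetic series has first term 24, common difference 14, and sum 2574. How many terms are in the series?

Using S = n/2 × [2a + (n-1)d]
2574 = n/2 × [2(24) + (n-1)(14)]
2574 = n/2 × [48 + 14n - 14]
5148 = n × [34 + 14n]
14n² + (34)n - 5148 = 0
Discriminant: Δ = (34)² - 4(14)(-5148) = 1156 + 288288 = 289444
√Δ = 538
n = [-(34) + √Δ] / (2·14) = (-34 + 538) / 28 = 504 / 28 = 18
(The negative root is discarded since n must be a positive integer.)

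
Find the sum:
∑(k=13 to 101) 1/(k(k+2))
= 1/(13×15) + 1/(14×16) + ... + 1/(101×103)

Partial fractions: 1/(k(k+2)) = (1/2)[1/k - 1/(k+2)]
Telescoping leaves the first two and last two terms:
= (1/2)[1/13 + 1/14 - 1/102 - 1/103]
= 30794/478023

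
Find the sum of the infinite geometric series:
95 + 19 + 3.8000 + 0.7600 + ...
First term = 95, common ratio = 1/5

For |r| < 1, S = a / (1 - r)
S = 95 / (1 - (1/5))
S = 95 / (4/5)
S = 475/4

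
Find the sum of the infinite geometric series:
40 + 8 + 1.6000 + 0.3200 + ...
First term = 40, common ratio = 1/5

For |r| < 1, S = a / (1 - r)
S = 40 / (1 - (1/5))
S = 40 / (4/5)
S = 50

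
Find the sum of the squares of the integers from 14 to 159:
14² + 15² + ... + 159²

Use ∑_{k=1}^{n} k² = n(n+1)(2n+1)/6, then subtract the first 13 terms.
∑_{k=1}^{159} k² = 159×160×319/6 = 1352560
∑_{k=1}^{13} k² = 13×14×27/6 = 819
∑_{k=14}^{159} k² = 1352560 - 819 = 1351741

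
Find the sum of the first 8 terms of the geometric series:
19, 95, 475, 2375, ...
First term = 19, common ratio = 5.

Sₙ = a(1 - rⁿ) / (1 - r)
S_8 = 19(1 - 5^8) / (1 - 5)
S_8 = 19(1 - 390625) / (-4)
S_8 = 1855464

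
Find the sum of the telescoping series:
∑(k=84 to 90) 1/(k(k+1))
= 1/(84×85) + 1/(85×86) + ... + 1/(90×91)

Partial fractions: 1/(k(k+1)) = 1/k - 1/(k+1)
The series telescopes:
= (1/84 - 1/85) + (1/85 - 1/86) + ... + (1/90 - 1/91)
= 1/84 - 1/91
= 1/1092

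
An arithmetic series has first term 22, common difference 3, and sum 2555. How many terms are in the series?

Using S = n/2 × [2a + (n-1)d]
2555 = n/2 × [2(22) + (n-1)(3)]
2555 = n/2 × [44 + 3n - 3]
5110 = n × [41 + 3n]
3n² + (41)n - 5110 = 0
Discriminant: Δ = (41)² - 4(3)(-5110) = 1681 + 61320 = 63001
√Δ = 251
n = [-(41) + √Δ] / (2·3) = (-41 + 251) / 6 = 210 / 6 = 35
(The negative root is discarded since n must be a positive integer.)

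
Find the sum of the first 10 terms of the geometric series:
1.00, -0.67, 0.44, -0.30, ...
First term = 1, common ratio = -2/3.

Sₙ = a(1 - rⁿ) / (1 - r)
S_10 = 1(1 - (-2/3)^10) / (1 - (-2/3))
S_10 = 1(1 - (1024/59049)) / (5/3)
S_10 = 11605/19683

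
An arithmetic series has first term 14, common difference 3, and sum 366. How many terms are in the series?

Using S = n/2 × [2a + (n-1)d]
366 = n/2 × [2(14) + (n-1)(3)]
366 = n/2 × [28 + 3n - 3]
732 = n × [25 + 3n]
3n² + (25)n - 732 = 0
Discriminant: Δ = (25)² - 4(3)(-732) = 625 + 8784 = 9409
√Δ = 97
n = [-(25) + √Δ] / (2·3) = (-25 + 97) / 6 = 72 / 6 = 12
(The negative root is discarded since n must be a positive integer.)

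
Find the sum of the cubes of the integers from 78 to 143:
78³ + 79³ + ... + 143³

Use ∑_{k=1}^{n} k³ = [n(n+1)/2]², then subtract the first 77 terms.
∑_{k=1}^{143} k³ = [143×144/2]² = 10296² = 106007616
∑_{k=1}^{77} k³ = [77×78/2]² = 3003² = 9018009
∑_{k=78}^{143} k³ = 106007616 - 9018009 = 96989607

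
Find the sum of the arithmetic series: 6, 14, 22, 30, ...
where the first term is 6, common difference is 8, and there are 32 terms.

Sₙ = n/2 × (first + last)
Last term = a + (n-1)d = 6 + (32-1)×8 = 254
S_32 = 32/2 × (6 + 254)
S_32 = 32/2 × 260 = 4160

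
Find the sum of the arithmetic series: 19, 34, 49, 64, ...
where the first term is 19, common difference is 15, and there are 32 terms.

Sₙ = n/2 × (first + last)
Last term = a + (n-1)d = 19 + (32-1)×15 = 484
S_32 = 32/2 × (19 + 484)
S_32 = 32/2 × 503 = 8048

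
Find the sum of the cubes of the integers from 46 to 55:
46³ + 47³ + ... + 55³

Use ∑_{k=1}^{n} k³ = [n(n+1)/2]², then subtract the first 45 terms.
∑_{k=1}^{55} k³ = [55×56/2]² = 1540² = 2371600
∑_{k=1}^{45} k³ = [45×46/2]² = 1035² = 1071225
∑_{k=46}^{55} k³ = 2371600 - 1071225 = 1300375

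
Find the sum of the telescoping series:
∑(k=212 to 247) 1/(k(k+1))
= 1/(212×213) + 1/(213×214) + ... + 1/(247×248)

Partial fractions: 1/(k(k+1)) = 1/k - 1/(k+1)
The series telescopes:
= (1/212 - 1/213) + (1/213 - 1/214) + ... + (1/247 - 1/248)
= 1/212 - 1/248
= 9/13144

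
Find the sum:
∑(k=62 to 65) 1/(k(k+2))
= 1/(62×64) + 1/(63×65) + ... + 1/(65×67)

Partial fractions: 1/(k(k+2)) = (1/2)[1/k - 1/(k+2)]
Telescoping leaves the first two and last two terms:
= (1/2)[1/62 + 1/63 - 1/66 - 1/67]
= 2771/2878722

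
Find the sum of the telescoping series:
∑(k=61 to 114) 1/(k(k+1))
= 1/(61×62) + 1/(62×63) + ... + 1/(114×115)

Partial fractions: 1/(k(k+1)) = 1/k - 1/(k+1)
The series telescopes:
= (1/61 - 1/62) + (1/62 - 1/63) + ... + (1/114 - 1/115)
= 1/61 - 1/115
= 54/7015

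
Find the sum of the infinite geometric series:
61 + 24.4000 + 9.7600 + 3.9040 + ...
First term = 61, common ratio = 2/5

For |r| < 1, S = a / (1 - r)
S = 61 / (1 - (2/5))
S = 61 / (3/5)
S = 305/3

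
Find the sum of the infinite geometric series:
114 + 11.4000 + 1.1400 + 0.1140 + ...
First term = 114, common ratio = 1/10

For |r| < 1, S = a / (1 - r)
S = 114 / (1 - (1/10))
S = 114 / (9/10)
S = 380/3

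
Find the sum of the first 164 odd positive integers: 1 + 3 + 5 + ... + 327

Sum of first n odd numbers = n²
= 164²
= 26896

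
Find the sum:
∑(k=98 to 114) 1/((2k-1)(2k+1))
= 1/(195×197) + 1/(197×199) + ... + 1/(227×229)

Partial fractions: 1/((2k-1)(2k+1)) = (1/2)[1/(2k-1) - 1/(2k+1)]
The series telescopes:
= (1/2)[1/195 - 1/229]
= 17/44655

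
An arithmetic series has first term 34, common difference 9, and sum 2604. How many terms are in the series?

Using S = n/2 × [2a + (n-1)d]
2604 = n/2 × [2(34) + (n-1)(9)]
2604 = n/2 × [68 + 9n - 9]
5208 = n × [59 + 9n]
9n² + (59)n - 5208 = 0
Discriminant: Δ = (59)² - 4(9)(-5208) = 3481 + 187488 = 190969
√Δ = 437
n = [-(59) + √Δ] / (2·9) = (-59 + 437) / 18 = 378 / 18 = 21
(The negative root is discarded since n must be a positive integer.)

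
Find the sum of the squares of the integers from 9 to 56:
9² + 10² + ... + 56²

Use ∑_{k=1}^{n} k² = n(n+1)(2n+1)/6, then subtract the first 8 terms.
∑_{k=1}^{56} k² = 56×57×113/6 = 60116
∑_{k=1}^{8} k² = 8×9×17/6 = 204
∑_{k=9}^{56} k² = 60116 - 204 = 59912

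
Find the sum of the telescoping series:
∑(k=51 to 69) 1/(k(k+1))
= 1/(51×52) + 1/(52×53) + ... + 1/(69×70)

Partial fractions: 1/(k(k+1)) = 1/k - 1/(k+1)
The series telescopes:
= (1/51 - 1/52) + (1/52 - 1/53) + ... + (1/69 - 1/70)
= 1/51 - 1/70
= 19/3570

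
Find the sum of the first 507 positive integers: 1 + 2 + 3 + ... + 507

Formula: ∑k = n(n+1)/2
= 507×508/2
= 257556/2
= 128778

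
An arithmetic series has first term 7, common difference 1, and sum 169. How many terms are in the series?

Using S = n/2 × [2a + (n-1)d]
169 = n/2 × [2(7) + (n-1)(1)]
169 = n/2 × [14 + 1n - 1]
338 = n × [13 + 1n]
1n² + (13)n - 338 = 0
Discriminant: Δ = (13)² - 4(1)(-338) = 169 + 1352 = 1521
√Δ = 39
n = [-(13) + √Δ] / (2·1) = (-13 + 39) / 2 = 26 / 2 = 13
(The negative root is discarded since n must be a positive integer.)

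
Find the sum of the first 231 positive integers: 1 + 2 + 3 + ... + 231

Formula: ∑k = n(n+1)/2
= 231×232/2
= 53592/2
= 26796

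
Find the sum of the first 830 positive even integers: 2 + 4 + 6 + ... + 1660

Sum of first n even numbers = n(n+1)
= 830×831
= 689730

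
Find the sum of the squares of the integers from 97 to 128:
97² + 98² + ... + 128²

Use ∑_{k=1}^{n} k² = n(n+1)(2n+1)/6, then subtract the first 96 terms.
∑_{k=1}^{128} k² = 128×129×257/6 = 707264
∑_{k=1}^{96} k² = 96×97×193/6 = 299536
∑_{k=97}^{128} k² = 707264 - 299536 = 407728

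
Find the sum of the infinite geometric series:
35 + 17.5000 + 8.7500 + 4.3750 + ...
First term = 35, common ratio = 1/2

For |r| < 1, S = a / (1 - r)
S = 35 / (1 - (1/2))
S = 35 / (1/2)
S = 70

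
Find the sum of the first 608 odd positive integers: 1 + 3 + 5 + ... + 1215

Sum of first n odd numbers = n²
= 608²
= 369664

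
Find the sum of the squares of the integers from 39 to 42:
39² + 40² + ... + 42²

Use ∑_{k=1}^{n} k² = n(n+1)(2n+1)/6, then subtract the first 38 terms.
∑_{k=1}^{42} k² = 42×43×85/6 = 25585
∑_{k=1}^{38} k² = 38×39×77/6 = 19019
∑_{k=39}^{42} k² = 25585 - 19019 = 6566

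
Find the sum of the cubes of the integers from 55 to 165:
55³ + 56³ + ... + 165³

Use ∑_{k=1}^{n} k³ = [n(n+1)/2]², then subtract the first 54 terms.
∑_{k=1}^{165} k³ = [165×166/2]² = 13695² = 187553025
∑_{k=1}^{54} k³ = [54×55/2]² = 1485² = 2205225
∑_{k=55}^{165} k³ = 187553025 - 2205225 = 185347800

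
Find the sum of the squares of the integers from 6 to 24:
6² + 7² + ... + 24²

Use ∑_{k=1}^{n} k² = n(n+1)(2n+1)/6, then subtract the first 5 terms.
∑_{k=1}^{24} k² = 24×25×49/6 = 4900
∑_{k=1}^{5} k² = 5×6×11/6 = 55
∑_{k=6}^{24} k² = 4900 - 55 = 4845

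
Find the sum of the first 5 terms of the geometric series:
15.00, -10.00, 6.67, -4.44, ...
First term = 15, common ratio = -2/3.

Sₙ = a(1 - rⁿ) / (1 - r)
S_5 = 15(1 - (-2/3)^5) / (1 - (-2/3))
S_5 = 15(1 - (-32/243)) / (5/3)
S_5 = 275/27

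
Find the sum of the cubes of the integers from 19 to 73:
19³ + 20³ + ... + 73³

Use ∑_{k=1}^{n} k³ = [n(n+1)/2]², then subtract the first 18 terms.
∑_{k=1}^{73} k³ = [73×74/2]² = 2701² = 7295401
∑_{k=1}^{18} k³ = [18×19/2]² = 171² = 29241
∑_{k=19}^{73} k³ = 7295401 - 29241 = 7266160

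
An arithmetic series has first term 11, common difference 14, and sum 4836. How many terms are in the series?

Using S = n/2 × [2a + (n-1)d]
4836 = n/2 × [2(11) + (n-1)(14)]
4836 = n/2 × [22 + 14n - 14]
9672 = n × [8 + 14n]
14n² + (8)n - 9672 = 0
Discriminant: Δ = (8)² - 4(14)(-9672) = 64 + 541632 = 541696
√Δ = 736
n = [-(8) + √Δ] / (2·14) = (-8 + 736) / 28 = 728 / 28 = 26
(The negative root is discarded since n must be a positive integer.)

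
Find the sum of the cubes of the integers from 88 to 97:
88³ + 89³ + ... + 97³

Use ∑_{k=1}^{n} k³ = [n(n+1)/2]², then subtract the first 87 terms.
∑_{k=1}^{97} k³ = [97×98/2]² = 4753² = 22591009
∑_{k=1}^{87} k³ = [87×88/2]² = 3828² = 14653584
∑_{k=88}^{97} k³ = 22591009 - 14653584 = 7937425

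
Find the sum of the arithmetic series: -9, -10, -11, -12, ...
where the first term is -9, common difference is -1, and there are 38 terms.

Sₙ = n/2 × (first + last)
Last term = a + (n-1)d = -9 + (38-1)×(-1) = -46
S_38 = 38/2 × (-9 + (-46))
S_38 = 38/2 × (-55) = -1045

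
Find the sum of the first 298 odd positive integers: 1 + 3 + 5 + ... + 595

Sum of first n odd numbers = n²
= 298²
= 88804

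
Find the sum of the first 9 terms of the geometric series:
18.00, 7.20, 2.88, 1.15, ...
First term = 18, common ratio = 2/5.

Sₙ = a(1 - rⁿ) / (1 - r)
S_9 = 18(1 - (2/5)^9) / (1 - (2/5))
S_9 = 18(1 - (512/1953125)) / (3/5)
S_9 = 11715678/390625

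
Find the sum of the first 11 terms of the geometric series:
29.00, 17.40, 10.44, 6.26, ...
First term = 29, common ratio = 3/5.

Sₙ = a(1 - rⁿ) / (1 - r)
S_11 = 29(1 - (3/5)^11) / (1 - (3/5))
S_11 = 29(1 - (177147/48828125)) / (2/5)
S_11 = 705439181/9765625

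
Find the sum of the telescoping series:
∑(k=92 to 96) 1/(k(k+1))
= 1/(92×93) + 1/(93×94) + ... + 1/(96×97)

Partial fractions: 1/(k(k+1)) = 1/k - 1/(k+1)
The series telescopes:
= (1/92 - 1/93) + (1/93 - 1/94) + ... + (1/96 - 1/97)
= 1/92 - 1/97
= 5/8924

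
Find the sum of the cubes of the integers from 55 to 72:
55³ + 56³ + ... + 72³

Use ∑_{k=1}^{n} k³ = [n(n+1)/2]², then subtract the first 54 terms.
∑_{k=1}^{72} k³ = [72×73/2]² = 2628² = 6906384
∑_{k=1}^{54} k³ = [54×55/2]² = 1485² = 2205225
∑_{k=55}^{72} k³ = 6906384 - 2205225 = 4701159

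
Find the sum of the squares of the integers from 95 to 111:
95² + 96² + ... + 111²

Use ∑_{k=1}^{n} k² = n(n+1)(2n+1)/6, then subtract the first 94 terms.
∑_{k=1}^{111} k² = 111×112×223/6 = 462056
∑_{k=1}^{94} k² = 94×95×189/6 = 281295
∑_{k=95}^{111} k² = 462056 - 281295 = 180761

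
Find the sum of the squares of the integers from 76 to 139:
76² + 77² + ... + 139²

Use ∑_{k=1}^{n} k² = n(n+1)(2n+1)/6, then subtract the first 75 terms.
∑_{k=1}^{139} k² = 139×140×279/6 = 904890
∑_{k=1}^{75} k² = 75×76×151/6 = 143450
∑_{k=76}^{139} k² = 904890 - 143450 = 761440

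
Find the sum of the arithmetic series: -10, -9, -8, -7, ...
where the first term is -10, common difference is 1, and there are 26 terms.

Sₙ = n/2 × (first + last)
Last term = a + (n-1)d = -10 + (26-1)×1 = 15
S_26 = 26/2 × (-10 + 15)
S_26 = 26/2 × 5 = 65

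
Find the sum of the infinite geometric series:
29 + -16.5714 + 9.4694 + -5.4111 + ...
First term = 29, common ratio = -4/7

For |r| < 1, S = a / (1 - r)
S = 29 / (1 - (-4/7))
S = 29 / (11/7)
S = 203/11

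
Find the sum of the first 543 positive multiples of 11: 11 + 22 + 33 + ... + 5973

Factor out 11: = 11(1 + 2 + ... + 543) = 11 × n(n+1)/2
= 11 × 543×544/2
= 11 × 147696
= 1624656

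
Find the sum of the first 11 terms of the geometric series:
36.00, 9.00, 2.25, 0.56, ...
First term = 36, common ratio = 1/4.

Sₙ = a(1 - rⁿ) / (1 - r)
S_11 = 36(1 - (1/4)^11) / (1 - (1/4))
S_11 = 36(1 - (1/4194304)) / (3/4)
S_11 = 12582909/262144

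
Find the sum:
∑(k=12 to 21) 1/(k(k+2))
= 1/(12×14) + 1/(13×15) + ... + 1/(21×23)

Partial fractions: 1/(k(k+2)) = (1/2)[1/k - 1/(k+2)]
Telescoping leaves the first two and last two terms:
= (1/2)[1/12 + 1/13 - 1/22 - 1/23]
= 2815/78936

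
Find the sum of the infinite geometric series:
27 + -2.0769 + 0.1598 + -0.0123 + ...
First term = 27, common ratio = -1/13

For |r| < 1, S = a / (1 - r)
S = 27 / (1 - (-1/13))
S = 27 / (14/13)
S = 351/14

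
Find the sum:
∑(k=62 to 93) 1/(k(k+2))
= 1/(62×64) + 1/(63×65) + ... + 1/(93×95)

Partial fractions: 1/(k(k+2)) = (1/2)[1/k - 1/(k+2)]
Telescoping leaves the first two and last two terms:
= (1/2)[1/62 + 1/63 - 1/94 - 1/95]
= 47252/8720145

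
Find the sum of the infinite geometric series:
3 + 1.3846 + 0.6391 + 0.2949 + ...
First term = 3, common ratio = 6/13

For |r| < 1, S = a / (1 - r)
S = 3 / (1 - (6/13))
S = 3 / (7/13)
S = 39/7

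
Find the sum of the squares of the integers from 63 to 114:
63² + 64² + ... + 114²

Use ∑_{k=1}^{n} k² = n(n+1)(2n+1)/6, then subtract the first 62 terms.
∑_{k=1}^{114} k² = 114×115×229/6 = 500365
∑_{k=1}^{62} k² = 62×63×125/6 = 81375
∑_{k=63}^{114} k² = 500365 - 81375 = 418990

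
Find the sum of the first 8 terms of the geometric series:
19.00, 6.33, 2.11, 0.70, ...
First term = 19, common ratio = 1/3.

Sₙ = a(1 - rⁿ) / (1 - r)
S_8 = 19(1 - (1/3)^8) / (1 - (1/3))
S_8 = 19(1 - (1/6561)) / (2/3)
S_8 = 62320/2187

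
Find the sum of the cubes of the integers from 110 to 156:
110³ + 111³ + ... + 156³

Use ∑_{k=1}^{n} k³ = [n(n+1)/2]², then subtract the first 109 terms.
∑_{k=1}^{156} k³ = [156×157/2]² = 12246² = 149964516
∑_{k=1}^{109} k³ = [109×110/2]² = 5995² = 35940025
∑_{k=110}^{156} k³ = 149964516 - 35940025 = 114024491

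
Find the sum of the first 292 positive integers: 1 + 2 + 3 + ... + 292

Formula: ∑k = n(n+1)/2
= 292×293/2
= 85556/2
= 42778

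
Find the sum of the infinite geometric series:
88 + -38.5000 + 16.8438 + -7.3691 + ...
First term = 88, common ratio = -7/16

For |r| < 1, S = a / (1 - r)
S = 88 / (1 - (-7/16))
S = 88 / (23/16)
S = 1408/23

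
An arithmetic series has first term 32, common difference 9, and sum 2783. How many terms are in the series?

Using S = n/2 × [2a + (n-1)d]
2783 = n/2 × [2(32) + (n-1)(9)]
2783 = n/2 × [64 + 9n - 9]
5566 = n × [55 + 9n]
9n² + (55)n - 5566 = 0
Discriminant: Δ = (55)² - 4(9)(-5566) = 3025 + 200376 = 203401
√Δ = 451
n = [-(55) + √Δ] / (2·9) = (-55 + 451) / 18 = 396 / 18 = 22
(The negative root is discarded since n must be a positive integer.)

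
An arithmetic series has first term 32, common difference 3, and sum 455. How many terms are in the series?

Using S = n/2 × [2a + (n-1)d]
455 = n/2 × [2(32) + (n-1)(3)]
455 = n/2 × [64 + 3n - 3]
910 = n × [61 + 3n]
3n² + (61)n - 910 = 0
Discriminant: Δ = (61)² - 4(3)(-910) = 3721 + 10920 = 14641
√Δ = 121
n = [-(61) + √Δ] / (2·3) = (-61 + 121) / 6 = 60 / 6 = 10
(The negative root is discarded since n must be a positive integer.)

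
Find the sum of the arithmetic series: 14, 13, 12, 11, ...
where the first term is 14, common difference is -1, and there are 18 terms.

Sₙ = n/2 × (first + last)
Last term = a + (n-1)d = 14 + (18-1)×(-1) = -3
S_18 = 18/2 × (14 + (-3))
S_18 = 18/2 × 11 = 99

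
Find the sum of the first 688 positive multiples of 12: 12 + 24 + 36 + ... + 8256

Factor out 12: = 12(1 + 2 + ... + 688) = 12 × n(n+1)/2
= 12 × 688×689/2
= 12 × 237016
= 2844192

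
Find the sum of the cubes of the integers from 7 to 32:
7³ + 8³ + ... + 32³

Use ∑_{k=1}^{n} k³ = [n(n+1)/2]², then subtract the first 6 terms.
∑_{k=1}^{32} k³ = [32×33/2]² = 528² = 278784
∑_{k=1}^{6} k³ = [6×7/2]² = 21² = 441
∑_{k=7}^{32} k³ = 278784 - 441 = 278343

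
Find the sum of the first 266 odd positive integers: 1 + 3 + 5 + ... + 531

Sum of first n odd numbers = n²
= 266²
= 70756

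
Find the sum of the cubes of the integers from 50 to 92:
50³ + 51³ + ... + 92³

Use ∑_{k=1}^{n} k³ = [n(n+1)/2]², then subtract the first 49 terms.
∑_{k=1}^{92} k³ = [92×93/2]² = 4278² = 18301284
∑_{k=1}^{49} k³ = [49×50/2]² = 1225² = 1500625
∑_{k=50}^{92} k³ = 18301284 - 1500625 = 16800659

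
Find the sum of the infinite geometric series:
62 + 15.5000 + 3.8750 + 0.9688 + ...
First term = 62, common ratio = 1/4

For |r| < 1, S = a / (1 - r)
S = 62 / (1 - (1/4))
S = 62 / (3/4)
S = 248/3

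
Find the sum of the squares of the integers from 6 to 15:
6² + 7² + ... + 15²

Use ∑_{k=1}^{n} k² = n(n+1)(2n+1)/6, then subtract the first 5 terms.
∑_{k=1}^{15} k² = 15×16×31/6 = 1240
∑_{k=1}^{5} k² = 5×6×11/6 = 55
∑_{k=6}^{15} k² = 1240 - 55 = 1185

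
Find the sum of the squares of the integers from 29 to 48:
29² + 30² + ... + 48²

Use ∑_{k=1}^{n} k² = n(n+1)(2n+1)/6, then subtract the first 28 terms.
∑_{k=1}^{48} k² = 48×49×97/6 = 38024
∑_{k=1}^{28} k² = 28×29×57/6 = 7714
∑_{k=29}^{48} k² = 38024 - 7714 = 30310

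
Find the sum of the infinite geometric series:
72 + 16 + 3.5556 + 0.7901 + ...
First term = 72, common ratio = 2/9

For |r| < 1, S = a / (1 - r)
S = 72 / (1 - (2/9))
S = 72 / (7/9)
S = 648/7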